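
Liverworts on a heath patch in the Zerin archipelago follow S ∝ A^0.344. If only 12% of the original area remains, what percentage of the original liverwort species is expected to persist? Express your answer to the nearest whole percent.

S_new/S_old = (A_new/A_old)^z = 0.12^0.344
= exp(0.344 × ln 0.12) = exp(0.344 × -2.1203) = exp(-0.7294) ≈ 0.4822

48%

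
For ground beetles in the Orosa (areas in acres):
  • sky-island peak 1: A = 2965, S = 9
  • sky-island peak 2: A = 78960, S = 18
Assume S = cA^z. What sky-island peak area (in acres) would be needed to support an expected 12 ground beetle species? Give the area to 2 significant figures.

z = ln(18/9) / ln(78960/2965) = 0.6931 / 3.2821 = 0.2112
c = 9 / 2965^0.2112 = 9 / 5.411 = 1.663
A = (12/1.663)^(1/0.2112) ⇒ ln A = ln(7.214)/0.2112 = 9.3568
A = e^9.3568 ≈ 11577 acres

12000 acres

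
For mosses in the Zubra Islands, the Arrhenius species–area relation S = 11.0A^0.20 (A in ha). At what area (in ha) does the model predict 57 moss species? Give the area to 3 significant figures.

57 = 11 × A^0.2  ⇒  A^0.2 = 57/11 = 5.182
ln A = ln(5.182) / 0.2 = 1.6452 / 0.2 = 8.2258
A = e^8.2258 ≈ 3736 ha

3740 ha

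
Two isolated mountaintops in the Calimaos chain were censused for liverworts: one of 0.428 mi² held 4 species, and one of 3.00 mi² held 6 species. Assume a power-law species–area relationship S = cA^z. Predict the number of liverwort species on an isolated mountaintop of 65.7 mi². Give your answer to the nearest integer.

z = ln(6/4) / ln(3/0.428) = 0.4055 / 1.9472 = 0.2082
c = 4 / 0.428^0.2082 = 4 / 0.838 = 4.773
S₃ = 4.773 × 65.7^0.2082 = 4.773 × 2.39 ≈ 11.41

11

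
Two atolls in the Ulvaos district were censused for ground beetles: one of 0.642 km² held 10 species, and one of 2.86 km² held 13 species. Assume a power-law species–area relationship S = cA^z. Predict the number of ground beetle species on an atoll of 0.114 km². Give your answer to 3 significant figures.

7.38

z = ln(13/10) / ln(2.86/0.642) = 0.2624 / 1.4940 = 0.1756
c = 10 / 0.642^0.1756 = 10 / 0.9251 = 10.81
S₃ = 10.81 × 0.114^0.1756 = 10.81 × 0.6829 ≈ 7.382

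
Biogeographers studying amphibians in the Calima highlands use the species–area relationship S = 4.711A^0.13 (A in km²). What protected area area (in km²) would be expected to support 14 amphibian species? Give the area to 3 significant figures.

14 = 4.711 × A^0.13  ⇒  A^0.13 = 14/4.711 = 2.972
ln A = ln(2.972) / 0.13 = 1.0892 / 0.13 = 8.3781
A = e^8.3781 ≈ 4351 km²

4350 km²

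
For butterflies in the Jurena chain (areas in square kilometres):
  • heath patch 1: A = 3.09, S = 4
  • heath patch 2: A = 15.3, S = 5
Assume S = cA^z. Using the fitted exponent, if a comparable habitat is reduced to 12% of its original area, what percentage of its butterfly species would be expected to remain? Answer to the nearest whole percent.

74%

z = ln(5/4) / ln(15.3/3.09) = 0.2231 / 1.5997 = 0.1395
S_new/S_old = (A_new/A_old)^z = 0.12^0.1395 = exp(0.1395 × -2.1203) = 0.744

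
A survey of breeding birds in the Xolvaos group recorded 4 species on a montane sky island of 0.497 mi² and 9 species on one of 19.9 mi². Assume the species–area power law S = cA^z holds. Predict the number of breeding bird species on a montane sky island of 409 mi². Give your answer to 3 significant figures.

17.5

z = ln(9/4) / ln(19.9/0.497) = 0.8109 / 3.6899 = 0.2198
c = 4 / 0.497^0.2198 = 4 / 0.8576 = 4.664
S₃ = 4.664 × 409^0.2198 = 4.664 × 3.75 ≈ 17.49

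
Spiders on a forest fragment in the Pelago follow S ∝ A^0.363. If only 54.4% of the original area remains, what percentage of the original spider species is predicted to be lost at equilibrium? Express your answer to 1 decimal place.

S_new/S_old = (A_new/A_old)^z = 0.544^0.363
= exp(0.363 × ln 0.544) = exp(0.363 × -0.6088) = exp(-0.2210) ≈ 0.8017
Fraction lost = 1 − 0.8017 = 0.1983

19.8%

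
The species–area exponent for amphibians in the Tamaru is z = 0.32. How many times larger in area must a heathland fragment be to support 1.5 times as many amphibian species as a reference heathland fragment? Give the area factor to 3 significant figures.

(A₂/A₁)^0.32 = 1.5, so A₂/A₁ = 1.5^(1/0.32) = 1.5^3.125
ln(A₂/A₁) = ln 1.5 / 0.32 = 0.4055 / 0.32 = 1.2671
A₂/A₁ = e^1.2671 ≈ 3.55

3.55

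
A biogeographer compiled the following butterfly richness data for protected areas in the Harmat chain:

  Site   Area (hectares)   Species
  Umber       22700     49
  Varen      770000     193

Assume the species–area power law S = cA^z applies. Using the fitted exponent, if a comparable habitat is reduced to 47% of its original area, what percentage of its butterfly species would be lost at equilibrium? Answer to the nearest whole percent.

z = ln(193/49) / ln(770000/22700) = 1.3709 / 3.5240 = 0.3890
S_new/S_old = (A_new/A_old)^z = 0.47^0.3890 = exp(0.3890 × -0.7550) = 0.7455
Fraction lost = 1 − 0.7455 = 0.2545

25%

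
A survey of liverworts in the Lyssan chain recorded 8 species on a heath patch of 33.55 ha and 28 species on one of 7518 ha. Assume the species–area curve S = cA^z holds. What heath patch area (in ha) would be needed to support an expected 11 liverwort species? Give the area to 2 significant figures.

z = ln(28/8) / ln(7518/33.55) = 1.2528 / 5.4120 = 0.2315
c = 8 / 33.55^0.2315 = 8 / 2.255 = 3.548
A = (11/3.548)^(1/0.2315) ⇒ ln A = ln(3.101)/0.2315 = 4.8888
A = e^4.8888 ≈ 132.8 ha

130 ha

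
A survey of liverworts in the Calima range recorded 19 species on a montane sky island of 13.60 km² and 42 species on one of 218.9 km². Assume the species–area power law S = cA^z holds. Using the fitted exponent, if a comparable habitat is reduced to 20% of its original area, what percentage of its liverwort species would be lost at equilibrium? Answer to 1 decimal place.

36.8%

z = ln(42/19) / ln(218.9/13.6) = 0.7932 / 2.7785 = 0.2855
S_new/S_old = (A_new/A_old)^z = 0.2^0.2855 = exp(0.2855 × -1.6094) = 0.6316
Fraction lost = 1 − 0.6316 = 0.3684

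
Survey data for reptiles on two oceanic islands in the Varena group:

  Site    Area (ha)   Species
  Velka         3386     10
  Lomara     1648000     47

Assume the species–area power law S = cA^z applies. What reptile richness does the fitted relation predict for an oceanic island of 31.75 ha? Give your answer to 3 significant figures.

3.11

z = ln(47/10) / ln(1648000/3386) = 1.5476 / 6.1877 = 0.2501
c = 10 / 3386^0.2501 = 10 / 7.635 = 1.31
S₃ = 1.31 × 31.75^0.2501 = 1.31 × 2.375 ≈ 3.11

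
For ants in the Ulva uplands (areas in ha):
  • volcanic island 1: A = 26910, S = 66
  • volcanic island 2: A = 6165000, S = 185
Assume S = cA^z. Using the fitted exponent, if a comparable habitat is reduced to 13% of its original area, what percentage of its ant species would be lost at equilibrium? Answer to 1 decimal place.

z = ln(185/66) / ln(6165000/26910) = 1.0307 / 5.4341 = 0.1897
S_new/S_old = (A_new/A_old)^z = 0.13^0.1897 = exp(0.1897 × -2.0402) = 0.6791
Fraction lost = 1 − 0.6791 = 0.3209

32.1%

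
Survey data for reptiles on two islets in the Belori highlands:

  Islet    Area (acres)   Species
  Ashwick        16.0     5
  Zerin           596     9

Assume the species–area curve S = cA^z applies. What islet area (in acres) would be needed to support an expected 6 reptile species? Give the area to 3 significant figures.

z = ln(9/5) / ln(596/16) = 0.5878 / 3.6177 = 0.1625
c = 5 / 16^0.1625 = 5 / 1.569 = 3.187
A = (6/3.187)^(1/0.1625) ⇒ ln A = ln(1.883)/0.1625 = 3.8947
A = e^3.8947 ≈ 49.14 acres

49.1 acres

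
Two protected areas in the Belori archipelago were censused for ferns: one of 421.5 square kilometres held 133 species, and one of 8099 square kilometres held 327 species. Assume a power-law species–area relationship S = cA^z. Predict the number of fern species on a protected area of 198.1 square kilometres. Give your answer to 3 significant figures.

106

z = ln(327/133) / ln(8099/421.5) = 0.8996 / 2.9557 = 0.3044
c = 133 / 421.5^0.3044 = 133 / 6.294 = 21.13
S₃ = 21.13 × 198.1^0.3044 = 21.13 × 5.001 ≈ 105.7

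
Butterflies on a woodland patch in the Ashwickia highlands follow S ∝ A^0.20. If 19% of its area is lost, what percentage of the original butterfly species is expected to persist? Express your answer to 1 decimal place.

95.9%

S_new/S_old = (A_new/A_old)^z = 0.81^0.2
= exp(0.2 × ln 0.81) = exp(0.2 × -0.2107) = exp(-0.0421) ≈ 0.9587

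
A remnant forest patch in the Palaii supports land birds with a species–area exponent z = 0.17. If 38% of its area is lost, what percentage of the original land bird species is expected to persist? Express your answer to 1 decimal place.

92.2%

S_new/S_old = (A_new/A_old)^z = 0.62^0.17
= exp(0.17 × ln 0.62) = exp(0.17 × -0.4780) = exp(-0.0813) ≈ 0.9219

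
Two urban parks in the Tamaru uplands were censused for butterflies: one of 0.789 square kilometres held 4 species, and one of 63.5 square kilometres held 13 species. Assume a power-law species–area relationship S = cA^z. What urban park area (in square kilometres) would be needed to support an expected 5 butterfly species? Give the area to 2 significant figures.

z = ln(13/4) / ln(63.5/0.789) = 1.1787 / 4.3880 = 0.2686
c = 4 / 0.789^0.2686 = 4 / 0.9383 = 4.263
A = (5/4.263)^(1/0.2686) ⇒ ln A = ln(1.173)/0.2686 = 0.5938
A = e^0.5938 ≈ 1.811 square kilometres

1.8 square kilometres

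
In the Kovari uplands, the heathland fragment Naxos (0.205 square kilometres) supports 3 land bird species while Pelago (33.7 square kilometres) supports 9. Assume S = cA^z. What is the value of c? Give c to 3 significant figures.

4.22

z = ln(S₂/S₁) / ln(A₂/A₁) = ln(9/3) / ln(33.7/0.205) = 1.0986 / 5.1022 = 0.2153
c = S₁ / A₁^z = 3 / 0.205^0.2153 = 3 / 0.7109 = 4.22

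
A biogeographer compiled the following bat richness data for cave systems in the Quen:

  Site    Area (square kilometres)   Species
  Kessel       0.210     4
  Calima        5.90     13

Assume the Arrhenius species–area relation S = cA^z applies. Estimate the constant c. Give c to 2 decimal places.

6.94

z = ln(S₂/S₁) / ln(A₂/A₁) = ln(13/4) / ln(5.9/0.21) = 1.1787 / 3.3356 = 0.3534
c = S₁ / A₁^z = 4 / 0.21^0.3534 = 4 / 0.5761 = 6.943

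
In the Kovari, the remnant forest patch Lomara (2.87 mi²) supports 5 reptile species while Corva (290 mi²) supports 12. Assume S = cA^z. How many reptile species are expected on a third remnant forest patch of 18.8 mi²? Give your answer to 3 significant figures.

7.14

z = ln(12/5) / ln(290/2.87) = 0.8755 / 4.6156 = 0.1897
c = 5 / 2.87^0.1897 = 5 / 1.221 = 4.094
S₃ = 4.094 × 18.8^0.1897 = 4.094 × 1.745 ≈ 7.142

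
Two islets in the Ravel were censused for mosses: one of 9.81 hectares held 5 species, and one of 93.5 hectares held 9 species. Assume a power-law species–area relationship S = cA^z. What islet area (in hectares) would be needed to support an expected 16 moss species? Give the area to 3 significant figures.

z = ln(9/5) / ln(93.5/9.81) = 0.5878 / 2.2546 = 0.2607
c = 5 / 9.81^0.2607 = 5 / 1.814 = 2.757
A = (16/2.757)^(1/0.2607) ⇒ ln A = ln(5.803)/0.2607 = 6.7449
A = e^6.7449 ≈ 849.7 hectares

850 hectares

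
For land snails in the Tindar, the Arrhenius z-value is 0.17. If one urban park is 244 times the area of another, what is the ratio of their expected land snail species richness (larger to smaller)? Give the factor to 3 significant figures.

2.55

S₂/S₁ = (A₂/A₁)^z = 244^0.17
ln(S₂/S₁) = 0.17 × ln 244 = 0.17 × 5.4972 = 0.9345
S₂/S₁ = e^0.9345 ≈ 2.546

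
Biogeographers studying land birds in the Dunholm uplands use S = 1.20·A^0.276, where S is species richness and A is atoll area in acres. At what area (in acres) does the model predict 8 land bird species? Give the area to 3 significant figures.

966 acres

8 = 1.2 × A^0.276  ⇒  A^0.276 = 8/1.2 = 6.667
ln A = ln(6.667) / 0.276 = 1.8971 / 0.276 = 6.8736
A = e^6.8736 ≈ 966.4 acres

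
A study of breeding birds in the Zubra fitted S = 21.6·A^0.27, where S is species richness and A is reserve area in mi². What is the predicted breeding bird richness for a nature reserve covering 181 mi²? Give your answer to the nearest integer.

S = 21.6 × 181^0.27
ln S = ln 21.6 + 0.27 × ln 181 = 3.0727 + 0.27 × 5.1985 = 4.4763
S = e^4.4763 ≈ 87.91

88 species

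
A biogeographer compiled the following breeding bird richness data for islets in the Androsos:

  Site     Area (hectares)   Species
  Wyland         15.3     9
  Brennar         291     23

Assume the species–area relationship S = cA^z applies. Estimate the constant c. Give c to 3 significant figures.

3.77

z = ln(S₂/S₁) / ln(A₂/A₁) = ln(23/9) / ln(291/15.3) = 0.9383 / 2.9455 = 0.3185
c = S₁ / A₁^z = 9 / 15.3^0.3185 = 9 / 2.384 = 3.775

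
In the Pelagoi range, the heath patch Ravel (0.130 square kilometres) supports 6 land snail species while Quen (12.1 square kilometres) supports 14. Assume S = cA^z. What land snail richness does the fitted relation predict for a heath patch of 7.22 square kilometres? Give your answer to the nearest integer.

13

z = ln(14/6) / ln(12.1/0.13) = 0.8473 / 4.5334 = 0.1869
c = 6 / 0.13^0.1869 = 6 / 0.683 = 8.785
S₃ = 8.785 × 7.22^0.1869 = 8.785 × 1.447 ≈ 12.71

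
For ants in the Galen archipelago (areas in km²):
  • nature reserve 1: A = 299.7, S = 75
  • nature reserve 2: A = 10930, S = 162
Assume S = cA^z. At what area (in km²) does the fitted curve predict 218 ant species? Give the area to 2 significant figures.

44000 km²

z = ln(162/75) / ln(10930/299.7) = 0.7701 / 3.5965 = 0.2141
c = 75 / 299.7^0.2141 = 75 / 3.391 = 22.12
A = (218/22.12)^(1/0.2141) ⇒ ln A = ln(9.857)/0.2141 = 10.6858
A = e^10.6858 ≈ 43731 km²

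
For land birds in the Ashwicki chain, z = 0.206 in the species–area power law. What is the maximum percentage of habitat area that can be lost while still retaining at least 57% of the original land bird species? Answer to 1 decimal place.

Need (A_new/A_old)^0.206 = 0.57, so A_new/A_old = 0.57^(1/0.206) = 0.57^4.854
ln(A_new/A_old) = ln 0.57 / 0.206 = -0.5621 / 0.206 = -2.7287
A_new/A_old = e^-2.7287 ≈ 0.0653
Fraction that can be lost = 1 − 0.0653 = 0.9347

93.5%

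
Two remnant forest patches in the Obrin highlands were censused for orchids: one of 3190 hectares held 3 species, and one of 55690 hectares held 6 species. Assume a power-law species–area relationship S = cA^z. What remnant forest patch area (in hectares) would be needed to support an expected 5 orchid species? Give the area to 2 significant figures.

z = ln(6/3) / ln(55690/3190) = 0.6931 / 2.8598 = 0.2424
c = 3 / 3190^0.2424 = 3 / 7.067 = 0.4245
A = (5/0.4245)^(1/0.2424) ⇒ ln A = ln(11.78)/0.2424 = 10.1753
A = e^10.1753 ≈ 26248 hectares

26000 hectares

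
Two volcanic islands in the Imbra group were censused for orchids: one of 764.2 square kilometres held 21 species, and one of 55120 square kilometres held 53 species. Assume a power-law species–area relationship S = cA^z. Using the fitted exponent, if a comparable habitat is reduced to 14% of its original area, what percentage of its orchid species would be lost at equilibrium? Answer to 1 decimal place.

z = ln(53/21) / ln(55120/764.2) = 0.9258 / 4.2784 = 0.2164
S_new/S_old = (A_new/A_old)^z = 0.14^0.2164 = exp(0.2164 × -1.9661) = 0.6535
Fraction lost = 1 − 0.6535 = 0.3465

34.7%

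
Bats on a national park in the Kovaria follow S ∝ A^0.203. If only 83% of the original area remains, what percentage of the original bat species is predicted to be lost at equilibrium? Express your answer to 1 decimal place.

S_new/S_old = (A_new/A_old)^z = 0.83^0.203
= exp(0.203 × ln 0.83) = exp(0.203 × -0.1863) = exp(-0.0378) ≈ 0.9629
Fraction lost = 1 − 0.9629 = 0.03712

3.7%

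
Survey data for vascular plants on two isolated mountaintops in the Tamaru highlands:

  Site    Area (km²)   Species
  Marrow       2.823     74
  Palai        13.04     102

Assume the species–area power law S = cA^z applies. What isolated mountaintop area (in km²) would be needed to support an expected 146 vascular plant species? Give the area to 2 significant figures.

z = ln(102/74) / ln(13.04/2.823) = 0.3209 / 1.5302 = 0.2097
c = 74 / 2.823^0.2097 = 74 / 1.243 = 59.53
A = (146/59.53)^(1/0.2097) ⇒ ln A = ln(2.453)/0.2097 = 4.2781
A = e^4.2781 ≈ 72.11 km²

72 km²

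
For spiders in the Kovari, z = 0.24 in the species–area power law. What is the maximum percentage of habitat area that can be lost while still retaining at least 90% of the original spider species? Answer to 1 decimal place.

35.5%

Need (A_new/A_old)^0.24 = 0.9, so A_new/A_old = 0.9^(1/0.24) = 0.9^4.167
ln(A_new/A_old) = ln 0.9 / 0.24 = -0.1054 / 0.24 = -0.4390
A_new/A_old = e^-0.4390 ≈ 0.6447
Fraction that can be lost = 1 − 0.6447 = 0.3553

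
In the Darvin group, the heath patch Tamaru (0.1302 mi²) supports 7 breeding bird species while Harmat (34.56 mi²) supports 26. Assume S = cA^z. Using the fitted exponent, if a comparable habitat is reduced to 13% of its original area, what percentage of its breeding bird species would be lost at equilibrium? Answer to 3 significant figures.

38.1%

z = ln(26/7) / ln(34.56/0.1302) = 1.3122 / 5.5814 = 0.2351
S_new/S_old = (A_new/A_old)^z = 0.13^0.2351 = exp(0.2351 × -2.0402) = 0.619
Fraction lost = 1 − 0.619 = 0.381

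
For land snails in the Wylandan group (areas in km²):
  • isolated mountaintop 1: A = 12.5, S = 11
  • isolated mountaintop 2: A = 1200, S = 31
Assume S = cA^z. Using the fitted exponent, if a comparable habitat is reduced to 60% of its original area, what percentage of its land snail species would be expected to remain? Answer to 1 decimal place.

z = ln(31/11) / ln(1200/12.5) = 1.0361 / 4.5643 = 0.2270
S_new/S_old = (A_new/A_old)^z = 0.6^0.2270 = exp(0.2270 × -0.5108) = 0.8905

89.1%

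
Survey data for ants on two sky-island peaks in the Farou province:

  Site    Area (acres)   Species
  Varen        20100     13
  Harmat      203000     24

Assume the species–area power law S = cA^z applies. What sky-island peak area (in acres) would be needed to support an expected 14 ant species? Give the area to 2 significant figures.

27000 acres

z = ln(24/13) / ln(203000/20100) = 0.6131 / 2.3125 = 0.2651
c = 13 / 20100^0.2651 = 13 / 13.83 = 0.9398
A = (14/0.9398)^(1/0.2651) ⇒ ln A = ln(14.9)/0.2651 = 10.1880
A = e^10.1880 ≈ 26582 acres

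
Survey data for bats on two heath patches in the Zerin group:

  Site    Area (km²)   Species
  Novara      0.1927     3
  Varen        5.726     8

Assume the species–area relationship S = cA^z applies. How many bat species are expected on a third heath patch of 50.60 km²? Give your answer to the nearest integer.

15

z = ln(8/3) / ln(5.726/0.1927) = 0.9808 / 3.3916 = 0.2892
c = 3 / 0.1927^0.2892 = 3 / 0.6211 = 4.83
S₃ = 4.83 × 50.6^0.2892 = 4.83 × 3.11 ≈ 15.02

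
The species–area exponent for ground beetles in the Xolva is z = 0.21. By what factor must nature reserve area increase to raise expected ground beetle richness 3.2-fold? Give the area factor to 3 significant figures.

254

(A₂/A₁)^0.21 = 3.2, so A₂/A₁ = 3.2^(1/0.21) = 3.2^4.762
ln(A₂/A₁) = ln 3.2 / 0.21 = 1.1632 / 0.21 = 5.5388
A₂/A₁ = e^5.5388 ≈ 254.4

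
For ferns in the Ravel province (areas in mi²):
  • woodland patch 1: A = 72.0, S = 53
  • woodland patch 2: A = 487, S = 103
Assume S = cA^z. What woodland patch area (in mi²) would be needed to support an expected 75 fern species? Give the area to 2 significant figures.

z = ln(103/53) / ln(487/72) = 0.6644 / 1.9116 = 0.3476
c = 53 / 72^0.3476 = 53 / 4.422 = 11.99
A = (75/11.99)^(1/0.3476) ⇒ ln A = ln(6.257)/0.3476 = 5.2756
A = e^5.2756 ≈ 195.5 mi²

200 mi²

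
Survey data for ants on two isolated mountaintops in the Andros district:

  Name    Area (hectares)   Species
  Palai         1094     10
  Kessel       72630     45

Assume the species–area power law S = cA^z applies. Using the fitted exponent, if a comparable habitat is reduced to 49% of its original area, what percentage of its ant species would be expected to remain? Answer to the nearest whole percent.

z = ln(45/10) / ln(72630/1094) = 1.5041 / 4.1955 = 0.3585
S_new/S_old = (A_new/A_old)^z = 0.49^0.3585 = exp(0.3585 × -0.7133) = 0.7743

77%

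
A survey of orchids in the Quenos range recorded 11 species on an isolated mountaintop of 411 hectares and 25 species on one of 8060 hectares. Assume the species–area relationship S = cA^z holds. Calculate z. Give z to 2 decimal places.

Taking logs: ln S = ln c + z ln A, so z = (ln S₂ − ln S₁)/(ln A₂ − ln A₁).
z = ln(25/11) / ln(8060/411) = ln(2.273) / ln(19.61) = 0.8210 / 2.9761 = 0.2759

0.28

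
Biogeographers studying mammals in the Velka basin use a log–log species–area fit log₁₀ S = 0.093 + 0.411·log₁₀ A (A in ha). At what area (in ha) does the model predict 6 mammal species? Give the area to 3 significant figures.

46.5 ha

6 = 1.239 × A^0.411  ⇒  A^0.411 = 6/1.239 = 4.843
ln A = ln(4.843) / 0.411 = 1.5776 / 0.411 = 3.8385
A = e^3.8385 ≈ 46.46 ha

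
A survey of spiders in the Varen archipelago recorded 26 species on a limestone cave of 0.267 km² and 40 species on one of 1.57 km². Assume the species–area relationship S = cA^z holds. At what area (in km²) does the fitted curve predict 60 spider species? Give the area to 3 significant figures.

8.32 km²

z = ln(40/26) / ln(1.57/0.267) = 0.4308 / 1.7716 = 0.2432
c = 26 / 0.267^0.2432 = 26 / 0.7254 = 35.84
A = (60/35.84)^(1/0.2432) ⇒ ln A = ln(1.674)/0.2432 = 2.1185
A = e^2.1185 ≈ 8.319 km²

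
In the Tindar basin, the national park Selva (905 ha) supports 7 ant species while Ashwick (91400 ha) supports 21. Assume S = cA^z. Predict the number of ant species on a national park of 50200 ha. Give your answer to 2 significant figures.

z = ln(21/7) / ln(91400/905) = 1.0986 / 4.6151 = 0.2380
c = 7 / 905^0.2380 = 7 / 5.056 = 1.384
S₃ = 1.384 × 50200^0.2380 = 1.384 × 13.15 ≈ 18.21

18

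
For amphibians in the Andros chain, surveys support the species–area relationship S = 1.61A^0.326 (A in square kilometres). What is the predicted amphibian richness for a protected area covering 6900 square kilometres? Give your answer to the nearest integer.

S = 1.61 × 6900^0.326
ln S = ln 1.61 + 0.326 × ln 6900 = 0.4762 + 0.326 × 8.8393 = 3.3578
S = e^3.3578 ≈ 28.73

29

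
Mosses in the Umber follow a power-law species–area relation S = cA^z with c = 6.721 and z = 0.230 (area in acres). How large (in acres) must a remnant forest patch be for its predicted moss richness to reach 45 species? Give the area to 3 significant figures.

45 = 6.721 × A^0.23  ⇒  A^0.23 = 45/6.721 = 6.695
ln A = ln(6.695) / 0.23 = 1.9014 / 0.23 = 8.2671
A = e^8.2671 ≈ 3894 acres

3890 acres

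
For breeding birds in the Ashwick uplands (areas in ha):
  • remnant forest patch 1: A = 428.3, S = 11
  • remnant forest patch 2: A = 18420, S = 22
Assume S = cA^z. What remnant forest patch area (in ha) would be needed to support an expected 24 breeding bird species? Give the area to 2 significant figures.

z = ln(22/11) / ln(18420/428.3) = 0.6931 / 3.7614 = 0.1843
c = 11 / 428.3^0.1843 = 11 / 3.055 = 3.601
A = (24/3.601)^(1/0.1843) ⇒ ln A = ln(6.665)/0.1843 = 10.2934
A = e^10.2934 ≈ 29536 ha

30000 ha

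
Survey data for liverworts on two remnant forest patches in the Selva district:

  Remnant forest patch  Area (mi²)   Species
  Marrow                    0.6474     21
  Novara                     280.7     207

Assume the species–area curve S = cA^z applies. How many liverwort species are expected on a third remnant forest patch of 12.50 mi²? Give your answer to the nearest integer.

z = ln(207/21) / ln(280.7/0.6474) = 2.2882 / 6.0721 = 0.3768
c = 21 / 0.6474^0.3768 = 21 / 0.8489 = 24.74
S₃ = 24.74 × 12.5^0.3768 = 24.74 × 2.59 ≈ 64.08

64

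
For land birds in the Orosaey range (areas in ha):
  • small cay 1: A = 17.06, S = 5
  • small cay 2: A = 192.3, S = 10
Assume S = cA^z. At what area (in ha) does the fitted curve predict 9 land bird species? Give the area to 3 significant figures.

133 ha

z = ln(10/5) / ln(192.3/17.06) = 0.6931 / 2.4223 = 0.2862
c = 5 / 17.06^0.2862 = 5 / 2.252 = 2.22
A = (9/2.22)^(1/0.2862) ⇒ ln A = ln(4.053)/0.2862 = 4.8909
A = e^4.8909 ≈ 133.1 ha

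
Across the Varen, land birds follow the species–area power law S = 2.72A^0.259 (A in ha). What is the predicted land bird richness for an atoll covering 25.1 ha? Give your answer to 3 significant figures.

S = 2.72 × 25.1^0.259 = 2.72 × 2.304 ≈ 6.267

6.27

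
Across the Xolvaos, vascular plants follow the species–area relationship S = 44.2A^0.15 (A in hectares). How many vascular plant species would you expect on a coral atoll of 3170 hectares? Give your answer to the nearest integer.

S = 44.2 × 3170^0.15 = 44.2 × 3.351 ≈ 148.1

148 species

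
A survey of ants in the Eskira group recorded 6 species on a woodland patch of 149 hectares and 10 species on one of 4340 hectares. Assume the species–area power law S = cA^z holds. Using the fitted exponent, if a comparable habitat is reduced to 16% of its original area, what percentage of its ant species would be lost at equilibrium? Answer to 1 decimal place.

z = ln(10/6) / ln(4340/149) = 0.5108 / 3.3717 = 0.1515
S_new/S_old = (A_new/A_old)^z = 0.16^0.1515 = exp(0.1515 × -1.8326) = 0.7576
Fraction lost = 1 − 0.7576 = 0.2424

24.2%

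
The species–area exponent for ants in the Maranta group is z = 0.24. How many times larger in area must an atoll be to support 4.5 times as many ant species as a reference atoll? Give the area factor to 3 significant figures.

527

(A₂/A₁)^0.24 = 4.5, so A₂/A₁ = 4.5^(1/0.24) = 4.5^4.167
ln(A₂/A₁) = ln 4.5 / 0.24 = 1.5041 / 0.24 = 6.2670
A₂/A₁ = e^6.2670 ≈ 526.9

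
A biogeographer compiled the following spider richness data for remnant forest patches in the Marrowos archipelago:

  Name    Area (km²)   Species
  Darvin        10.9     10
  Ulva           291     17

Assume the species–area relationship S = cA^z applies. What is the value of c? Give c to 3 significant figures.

z = ln(S₂/S₁) / ln(A₂/A₁) = ln(17/10) / ln(291/10.9) = 0.5306 / 3.2846 = 0.1616
c = S₁ / A₁^z = 10 / 10.9^0.1616 = 10 / 1.471 = 6.798

6.80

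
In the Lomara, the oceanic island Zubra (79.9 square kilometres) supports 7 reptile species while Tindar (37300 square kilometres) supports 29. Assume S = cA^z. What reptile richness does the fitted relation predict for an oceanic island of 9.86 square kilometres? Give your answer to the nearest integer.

4

z = ln(29/7) / ln(37300/79.9) = 1.4214 / 6.1460 = 0.2313
c = 7 / 79.9^0.2313 = 7 / 2.754 = 2.542
S₃ = 2.542 × 9.86^0.2313 = 2.542 × 1.698 ≈ 4.315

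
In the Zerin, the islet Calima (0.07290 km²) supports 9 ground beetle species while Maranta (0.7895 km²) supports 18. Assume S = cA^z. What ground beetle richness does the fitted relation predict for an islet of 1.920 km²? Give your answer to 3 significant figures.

23.3

z = ln(18/9) / ln(0.7895/0.0729) = 0.6931 / 2.3823 = 0.2910
c = 9 / 0.0729^0.2910 = 9 / 0.4668 = 19.28
S₃ = 19.28 × 1.92^0.2910 = 19.28 × 1.209 ≈ 23.31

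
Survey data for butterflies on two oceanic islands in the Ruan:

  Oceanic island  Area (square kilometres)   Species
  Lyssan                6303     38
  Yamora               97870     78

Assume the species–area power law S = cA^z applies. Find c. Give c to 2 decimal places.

z = ln(S₂/S₁) / ln(A₂/A₁) = ln(78/38) / ln(97870/6303) = 0.7191 / 2.7426 = 0.2622
c = S₁ / A₁^z = 38 / 6303^0.2622 = 38 / 9.914 = 3.833

3.83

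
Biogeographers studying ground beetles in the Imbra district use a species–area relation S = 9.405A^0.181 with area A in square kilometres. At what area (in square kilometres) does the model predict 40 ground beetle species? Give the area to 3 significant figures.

2980 square kilometres

40 = 9.405 × A^0.181  ⇒  A^0.181 = 40/9.405 = 4.253
ln A = ln(4.253) / 0.181 = 1.4476 / 0.181 = 7.9980
A = e^7.9980 ≈ 2975 square kilometres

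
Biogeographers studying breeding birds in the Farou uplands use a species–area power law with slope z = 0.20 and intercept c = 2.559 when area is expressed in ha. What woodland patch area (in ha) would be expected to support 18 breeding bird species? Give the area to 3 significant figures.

18 = 2.559 × A^0.2  ⇒  A^0.2 = 18/2.559 = 7.034
ln A = ln(7.034) / 0.2 = 1.9508 / 0.2 = 9.7538
A = e^9.7538 ≈ 17219 ha

17200 ha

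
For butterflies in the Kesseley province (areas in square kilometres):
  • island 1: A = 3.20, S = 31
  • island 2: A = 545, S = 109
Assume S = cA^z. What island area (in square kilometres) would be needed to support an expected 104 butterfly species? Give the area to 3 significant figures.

450 square kilometres

z = ln(109/31) / ln(545/3.2) = 1.2574 / 5.1376 = 0.2447
c = 31 / 3.2^0.2447 = 31 / 1.329 = 23.32
A = (104/23.32)^(1/0.2447) ⇒ ln A = ln(4.46)/0.2447 = 6.1089
A = e^6.1089 ≈ 449.9 square kilometres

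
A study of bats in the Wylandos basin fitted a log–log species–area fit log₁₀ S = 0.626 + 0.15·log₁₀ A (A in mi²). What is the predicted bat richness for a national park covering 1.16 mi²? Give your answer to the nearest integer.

S = 4.227 × 1.16^0.15
ln S = ln 4.227 + 0.15 × ln 1.16 = 1.4414 + 0.15 × 0.1484 = 1.4637
S = e^1.4637 ≈ 4.322

4 species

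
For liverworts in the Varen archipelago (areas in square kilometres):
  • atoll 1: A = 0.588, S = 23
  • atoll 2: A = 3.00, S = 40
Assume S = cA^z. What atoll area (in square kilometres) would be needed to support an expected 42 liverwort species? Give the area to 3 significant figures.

3.46 square kilometres

z = ln(40/23) / ln(3/0.588) = 0.5534 / 1.6296 = 0.3396
c = 23 / 0.588^0.3396 = 23 / 0.835 = 27.54
A = (42/27.54)^(1/0.3396) ⇒ ln A = ln(1.525)/0.3396 = 1.2423
A = e^1.2423 ≈ 3.464 square kilometres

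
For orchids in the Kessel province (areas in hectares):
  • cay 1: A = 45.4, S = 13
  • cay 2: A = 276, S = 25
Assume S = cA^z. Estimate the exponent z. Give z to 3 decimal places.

0.362

Taking logs: ln S = ln c + z ln A, so z = (ln S₂ − ln S₁)/(ln A₂ − ln A₁).
z = ln(25/13) / ln(276/45.4) = ln(1.923) / ln(6.079) = 0.6539 / 1.8049 = 0.3623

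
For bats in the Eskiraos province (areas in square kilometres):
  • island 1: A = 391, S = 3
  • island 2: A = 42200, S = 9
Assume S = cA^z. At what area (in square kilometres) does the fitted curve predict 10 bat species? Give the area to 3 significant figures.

z = ln(9/3) / ln(42200/391) = 1.0986 / 4.6815 = 0.2347
c = 3 / 391^0.2347 = 3 / 4.058 = 0.7393
A = (10/0.7393)^(1/0.2347) ⇒ ln A = ln(13.53)/0.2347 = 11.0991
A = e^11.0991 ≈ 66115 square kilometres

66100 square kilometres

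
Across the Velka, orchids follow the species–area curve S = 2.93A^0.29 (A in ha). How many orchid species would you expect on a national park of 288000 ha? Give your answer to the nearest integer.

S = 2.93 × 288000^0.29 = 2.93 × 38.3 ≈ 112.2

112 species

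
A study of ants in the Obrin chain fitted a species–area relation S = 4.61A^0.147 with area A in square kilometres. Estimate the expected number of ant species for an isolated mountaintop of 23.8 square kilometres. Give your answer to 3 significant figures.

7.35

S = 4.61 × 23.8^0.147
ln S = ln 4.61 + 0.147 × ln 23.8 = 1.5282 + 0.147 × 3.1697 = 1.9942
S = e^1.9942 ≈ 7.346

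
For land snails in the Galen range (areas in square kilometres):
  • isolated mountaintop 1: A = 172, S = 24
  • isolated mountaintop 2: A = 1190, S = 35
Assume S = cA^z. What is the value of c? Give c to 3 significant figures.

8.79

z = ln(S₂/S₁) / ln(A₂/A₁) = ln(35/24) / ln(1190/172) = 0.3773 / 1.9342 = 0.1951
c = S₁ / A₁^z = 24 / 172^0.1951 = 24 / 2.729 = 8.793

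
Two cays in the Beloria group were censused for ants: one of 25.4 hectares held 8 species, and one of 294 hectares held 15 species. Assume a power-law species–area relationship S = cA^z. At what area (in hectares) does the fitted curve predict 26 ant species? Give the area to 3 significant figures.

2510 hectares

z = ln(15/8) / ln(294/25.4) = 0.6286 / 2.4488 = 0.2567
c = 8 / 25.4^0.2567 = 8 / 2.294 = 3.487
A = (26/3.487)^(1/0.2567) ⇒ ln A = ln(7.456)/0.2567 = 7.8264
A = e^7.8264 ≈ 2506 hectares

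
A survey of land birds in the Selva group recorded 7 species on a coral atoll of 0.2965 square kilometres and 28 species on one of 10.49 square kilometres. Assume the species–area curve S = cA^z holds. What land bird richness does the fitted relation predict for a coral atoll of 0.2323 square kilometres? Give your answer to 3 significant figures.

z = ln(28/7) / ln(10.49/0.2965) = 1.3863 / 3.5661 = 0.3887
c = 7 / 0.2965^0.3887 = 7 / 0.6234 = 11.23
S₃ = 11.23 × 0.2323^0.3887 = 11.23 × 0.567 ≈ 6.367

6.37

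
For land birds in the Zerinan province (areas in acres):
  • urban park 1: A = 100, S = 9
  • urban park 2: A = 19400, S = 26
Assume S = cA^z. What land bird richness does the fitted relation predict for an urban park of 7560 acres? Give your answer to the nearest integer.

z = ln(26/9) / ln(19400/100) = 1.0609 / 5.2679 = 0.2014
c = 9 / 100^0.2014 = 9 / 2.528 = 3.56
S₃ = 3.56 × 7560^0.2014 = 3.56 × 6.041 ≈ 21.51

22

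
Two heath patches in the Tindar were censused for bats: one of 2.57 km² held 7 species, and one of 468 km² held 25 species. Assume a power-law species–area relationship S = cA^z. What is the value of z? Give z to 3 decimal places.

0.245

Taking logs: ln S = ln c + z ln A, so z = (ln S₂ − ln S₁)/(ln A₂ − ln A₁).
z = ln(25/7) / ln(468/2.57) = ln(3.571) / ln(182.1) = 1.2730 / 5.2046 = 0.2446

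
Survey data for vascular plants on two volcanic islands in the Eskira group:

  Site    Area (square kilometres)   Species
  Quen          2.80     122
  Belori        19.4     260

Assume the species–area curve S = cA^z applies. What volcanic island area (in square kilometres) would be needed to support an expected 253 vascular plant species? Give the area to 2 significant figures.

18 square kilometres

z = ln(260/122) / ln(19.4/2.8) = 0.7567 / 1.9357 = 0.3909
c = 122 / 2.8^0.3909 = 122 / 1.496 = 81.58
A = (253/81.58)^(1/0.3909) ⇒ ln A = ln(3.101)/0.3909 = 2.8955
A = e^2.8955 ≈ 18.09 square kilometres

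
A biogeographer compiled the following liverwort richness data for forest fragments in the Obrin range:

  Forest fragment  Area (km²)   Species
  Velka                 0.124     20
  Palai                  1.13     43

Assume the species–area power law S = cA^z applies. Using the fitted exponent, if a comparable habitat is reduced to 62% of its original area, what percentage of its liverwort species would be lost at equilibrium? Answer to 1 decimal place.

z = ln(43/20) / ln(1.13/0.124) = 0.7655 / 2.2097 = 0.3464
S_new/S_old = (A_new/A_old)^z = 0.62^0.3464 = exp(0.3464 × -0.4780) = 0.8474
Fraction lost = 1 − 0.8474 = 0.1526

15.3%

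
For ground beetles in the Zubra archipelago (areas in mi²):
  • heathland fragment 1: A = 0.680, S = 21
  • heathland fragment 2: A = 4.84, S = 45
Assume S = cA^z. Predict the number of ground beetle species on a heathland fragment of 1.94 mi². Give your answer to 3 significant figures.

z = ln(45/21) / ln(4.84/0.68) = 0.7621 / 1.9626 = 0.3883
c = 21 / 0.68^0.3883 = 21 / 0.8609 = 24.39
S₃ = 24.39 × 1.94^0.3883 = 24.39 × 1.293 ≈ 31.55

31.6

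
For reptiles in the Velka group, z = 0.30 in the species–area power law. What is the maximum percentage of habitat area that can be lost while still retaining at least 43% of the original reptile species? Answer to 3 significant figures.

94.0%

Need (A_new/A_old)^0.3 = 0.43, so A_new/A_old = 0.43^(1/0.3) = 0.43^3.333
ln(A_new/A_old) = ln 0.43 / 0.3 = -0.8440 / 0.3 = -2.8132
A_new/A_old = e^-2.8132 ≈ 0.06001
Fraction that can be lost = 1 − 0.06001 = 0.94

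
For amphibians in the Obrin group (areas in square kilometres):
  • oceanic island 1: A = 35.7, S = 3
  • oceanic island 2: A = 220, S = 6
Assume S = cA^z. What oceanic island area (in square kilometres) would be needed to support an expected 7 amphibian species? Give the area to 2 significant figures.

z = ln(6/3) / ln(220/35.7) = 0.6931 / 1.8185 = 0.3812
c = 3 / 35.7^0.3812 = 3 / 3.907 = 0.7679
A = (7/0.7679)^(1/0.3812) ⇒ ln A = ln(9.116)/0.3812 = 5.7980
A = e^5.7980 ≈ 329.7 square kilometres

330 square kilometres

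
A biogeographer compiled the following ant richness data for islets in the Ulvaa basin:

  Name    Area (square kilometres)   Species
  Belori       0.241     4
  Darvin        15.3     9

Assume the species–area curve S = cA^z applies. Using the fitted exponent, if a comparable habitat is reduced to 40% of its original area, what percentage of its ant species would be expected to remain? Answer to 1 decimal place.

83.6%

z = ln(9/4) / ln(15.3/0.241) = 0.8109 / 4.1508 = 0.1954
S_new/S_old = (A_new/A_old)^z = 0.4^0.1954 = exp(0.1954 × -0.9163) = 0.8361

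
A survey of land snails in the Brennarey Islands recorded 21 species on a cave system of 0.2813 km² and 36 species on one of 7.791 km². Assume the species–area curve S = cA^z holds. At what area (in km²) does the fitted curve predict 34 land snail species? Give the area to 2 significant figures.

5.5 km²

z = ln(36/21) / ln(7.791/0.2813) = 0.5390 / 3.3213 = 0.1623
c = 21 / 0.2813^0.1623 = 21 / 0.814 = 25.8
A = (34/25.8)^(1/0.1623) ⇒ ln A = ln(1.318)/0.1623 = 1.7008
A = e^1.7008 ≈ 5.478 km²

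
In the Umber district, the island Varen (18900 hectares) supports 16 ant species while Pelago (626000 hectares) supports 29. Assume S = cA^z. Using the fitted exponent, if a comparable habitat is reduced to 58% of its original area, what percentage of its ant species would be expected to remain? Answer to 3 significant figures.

91.2%

z = ln(29/16) / ln(626000/18900) = 0.5947 / 3.5002 = 0.1699
S_new/S_old = (A_new/A_old)^z = 0.58^0.1699 = exp(0.1699 × -0.5447) = 0.9116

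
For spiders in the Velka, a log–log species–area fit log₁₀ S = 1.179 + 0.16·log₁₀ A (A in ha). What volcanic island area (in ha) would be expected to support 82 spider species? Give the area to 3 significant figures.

39100 ha

82 = 15.1 × A^0.16  ⇒  A^0.16 = 82/15.1 = 5.43
ln A = ln(5.43) / 0.16 = 1.6920 / 0.16 = 10.5748
A = e^10.5748 ≈ 39137 ha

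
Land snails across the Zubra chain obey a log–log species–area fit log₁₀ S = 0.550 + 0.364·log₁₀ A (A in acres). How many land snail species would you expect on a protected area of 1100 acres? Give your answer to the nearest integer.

S = 3.548 × 1100^0.364
ln S = ln 3.548 + 0.364 × ln 1100 = 1.2664 + 0.364 × 7.0031 = 3.8155
S = e^3.8155 ≈ 45.4

45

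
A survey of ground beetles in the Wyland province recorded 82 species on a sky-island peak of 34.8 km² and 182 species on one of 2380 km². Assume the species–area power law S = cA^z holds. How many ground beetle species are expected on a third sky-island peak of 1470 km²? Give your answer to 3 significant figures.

166

z = ln(182/82) / ln(2380/34.8) = 0.7973 / 4.2252 = 0.1887
c = 82 / 34.8^0.1887 = 82 / 1.954 = 41.97
S₃ = 41.97 × 1470^0.1887 = 41.97 × 3.96 ≈ 166.2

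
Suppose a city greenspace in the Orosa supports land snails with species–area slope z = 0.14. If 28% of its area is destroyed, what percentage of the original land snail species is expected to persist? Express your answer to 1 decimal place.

S_new/S_old = (A_new/A_old)^z = 0.72^0.14
= exp(0.14 × ln 0.72) = exp(0.14 × -0.3285) = exp(-0.0460) ≈ 0.9551

95.5%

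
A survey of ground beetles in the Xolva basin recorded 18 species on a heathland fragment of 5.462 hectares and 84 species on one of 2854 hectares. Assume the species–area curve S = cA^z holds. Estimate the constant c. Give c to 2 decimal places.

11.85

z = ln(S₂/S₁) / ln(A₂/A₁) = ln(84/18) / ln(2854/5.462) = 1.5404 / 6.2587 = 0.2461
c = S₁ / A₁^z = 18 / 5.462^0.2461 = 18 / 1.519 = 11.85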